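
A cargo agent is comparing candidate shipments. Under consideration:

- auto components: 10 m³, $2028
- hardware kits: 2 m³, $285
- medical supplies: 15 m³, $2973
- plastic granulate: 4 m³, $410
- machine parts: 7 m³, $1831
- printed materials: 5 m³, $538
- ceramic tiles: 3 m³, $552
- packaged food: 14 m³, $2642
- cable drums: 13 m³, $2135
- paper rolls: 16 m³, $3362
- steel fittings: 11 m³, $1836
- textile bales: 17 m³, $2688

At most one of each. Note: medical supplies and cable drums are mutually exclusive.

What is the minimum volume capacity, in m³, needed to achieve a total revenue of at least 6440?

31

Minimise m³ subject to total revenue ≥ 6440.
Taking auto components + machine parts + packaged food gives 6501 (≥ 6440) for 31 m³.
No combination under 31 m³ hits 6440.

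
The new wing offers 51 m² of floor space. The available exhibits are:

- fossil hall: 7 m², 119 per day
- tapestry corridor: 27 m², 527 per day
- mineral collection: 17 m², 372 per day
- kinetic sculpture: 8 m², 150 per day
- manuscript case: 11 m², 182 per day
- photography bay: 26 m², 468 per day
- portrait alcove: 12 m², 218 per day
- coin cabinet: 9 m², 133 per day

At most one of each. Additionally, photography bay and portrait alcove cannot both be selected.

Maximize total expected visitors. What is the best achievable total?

Fossil hall + tapestry corridor + mineral collection uses 51 of the 51 m² and totals 1018.
An exhaustive check of the 256 subsets confirms 1018.

1018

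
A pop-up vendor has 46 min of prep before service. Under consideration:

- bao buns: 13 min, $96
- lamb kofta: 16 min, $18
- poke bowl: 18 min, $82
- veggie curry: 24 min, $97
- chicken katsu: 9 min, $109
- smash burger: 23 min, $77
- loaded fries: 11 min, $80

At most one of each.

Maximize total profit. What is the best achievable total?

302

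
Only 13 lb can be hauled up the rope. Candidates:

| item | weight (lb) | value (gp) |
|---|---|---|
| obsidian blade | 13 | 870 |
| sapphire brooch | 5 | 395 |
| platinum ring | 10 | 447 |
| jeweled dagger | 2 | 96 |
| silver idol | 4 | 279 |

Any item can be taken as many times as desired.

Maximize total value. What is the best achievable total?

A density-first pass picks 2×sapphire brooch + jeweled dagger — 886 at 12 lb.
The 7 lb tied up in sapphire brooch and jeweled dagger is better spent on 2×silver idol — total rises to 953 (13 lb).
That's the maximum — no swap from here does better than 953.

953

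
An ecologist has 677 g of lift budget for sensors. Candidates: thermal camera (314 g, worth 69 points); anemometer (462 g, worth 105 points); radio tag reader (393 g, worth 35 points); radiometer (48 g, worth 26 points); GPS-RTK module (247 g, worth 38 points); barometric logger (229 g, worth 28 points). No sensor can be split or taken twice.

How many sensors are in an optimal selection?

3

Optimal total is 133.
thermal camera + radiometer + GPS-RTK module hits 133 at 609 g.
All optima have 3 sensors.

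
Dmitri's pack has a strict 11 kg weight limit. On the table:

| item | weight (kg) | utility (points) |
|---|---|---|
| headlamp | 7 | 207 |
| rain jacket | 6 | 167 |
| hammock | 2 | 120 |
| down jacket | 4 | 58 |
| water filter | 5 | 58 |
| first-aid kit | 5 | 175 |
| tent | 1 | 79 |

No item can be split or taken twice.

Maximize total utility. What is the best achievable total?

406

Filling by ratio: hammock + first-aid kit + tent for 374, with 3 kg left unused.
Dropping first-aid kit frees 5 kg; slotting in headlamp (7 kg) lifts the total to 406 at 10 kg.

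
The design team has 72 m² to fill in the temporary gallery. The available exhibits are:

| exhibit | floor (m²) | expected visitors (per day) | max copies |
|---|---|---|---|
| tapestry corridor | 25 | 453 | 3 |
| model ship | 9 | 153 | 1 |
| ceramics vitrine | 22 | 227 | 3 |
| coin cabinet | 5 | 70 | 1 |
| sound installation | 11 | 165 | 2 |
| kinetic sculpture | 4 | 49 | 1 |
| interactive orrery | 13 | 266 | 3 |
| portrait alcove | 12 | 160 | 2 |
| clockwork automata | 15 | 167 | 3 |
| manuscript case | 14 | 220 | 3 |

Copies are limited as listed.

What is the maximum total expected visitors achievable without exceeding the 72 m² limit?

Filling by ratio: tapestry corridor + coin cabinet + 3×interactive orrery for 1321, with 3 m² left unused.
Replace coin cabinet and 2×interactive orrery with tapestry corridor + model ship: the trade gains 4 net, giving 1325 at 72 m².
No other feasible combination exceeds 1325.

1325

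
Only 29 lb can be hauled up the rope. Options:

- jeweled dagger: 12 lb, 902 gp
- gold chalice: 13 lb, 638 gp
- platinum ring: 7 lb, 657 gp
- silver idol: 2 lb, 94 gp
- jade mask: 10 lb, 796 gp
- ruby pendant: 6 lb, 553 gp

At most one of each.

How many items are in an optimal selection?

3

The maximum value within 29 lb is 2355.
For example jeweled dagger + platinum ring + jade mask achieves it, using 29 lb.
Any selection reaching 2355 contains exactly 3 items.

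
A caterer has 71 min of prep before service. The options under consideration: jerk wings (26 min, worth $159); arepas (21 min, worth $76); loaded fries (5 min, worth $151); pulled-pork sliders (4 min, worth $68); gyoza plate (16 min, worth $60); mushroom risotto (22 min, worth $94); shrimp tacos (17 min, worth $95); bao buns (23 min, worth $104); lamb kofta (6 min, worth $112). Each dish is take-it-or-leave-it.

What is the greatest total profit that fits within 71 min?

By profit per min: loaded fries 30.20, lamb kofta 18.67, pulled-pork sliders 17.00, jerk wings 6.12 lead.
Filling by ratio: jerk wings + loaded fries + pulled-pork sliders + shrimp tacos + lamb kofta for 585, with 13 min left unused.
The 17 min tied up in shrimp tacos is better spent on bao buns — total rises to 594 (64 min).
The spare 7 min is too small for any remaining dish, and no exchange beats 594.

594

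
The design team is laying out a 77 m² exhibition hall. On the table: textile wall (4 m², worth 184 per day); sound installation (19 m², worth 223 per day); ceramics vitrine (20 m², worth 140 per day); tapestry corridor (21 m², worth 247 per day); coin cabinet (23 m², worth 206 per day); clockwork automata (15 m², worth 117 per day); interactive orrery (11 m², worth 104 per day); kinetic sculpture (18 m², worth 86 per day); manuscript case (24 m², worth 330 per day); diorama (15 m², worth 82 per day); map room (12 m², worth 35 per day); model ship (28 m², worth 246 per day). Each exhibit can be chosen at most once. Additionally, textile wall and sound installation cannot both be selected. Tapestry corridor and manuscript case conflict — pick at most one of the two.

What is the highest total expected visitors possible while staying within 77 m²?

941

Ranking by ratio (expected visitors/m²): textile wall 46.00, manuscript case 13.75, tapestry corridor 11.76, sound installation 11.74.
Textile wall + coin cabinet + clockwork automata + interactive orrery + manuscript case uses 77 of the 77 m² and totals 941.
The closest alternative, textile wall + coin cabinet + interactive orrery + manuscript case + diorama, reaches only 906.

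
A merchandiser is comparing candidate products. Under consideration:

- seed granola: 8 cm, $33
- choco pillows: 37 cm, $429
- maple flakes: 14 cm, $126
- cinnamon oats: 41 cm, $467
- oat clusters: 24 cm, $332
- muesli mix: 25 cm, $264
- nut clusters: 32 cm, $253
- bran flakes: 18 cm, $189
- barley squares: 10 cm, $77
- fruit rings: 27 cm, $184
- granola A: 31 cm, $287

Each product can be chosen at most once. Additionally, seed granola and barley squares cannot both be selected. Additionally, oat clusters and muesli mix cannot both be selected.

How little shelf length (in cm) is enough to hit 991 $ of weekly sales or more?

Look for the lowest-shelf combination reaching 991.
maple flakes + cinnamon oats + oat clusters + barley squares reaches 1002 using 89 cm.
Below 89 cm the best achievable stays under 991.

89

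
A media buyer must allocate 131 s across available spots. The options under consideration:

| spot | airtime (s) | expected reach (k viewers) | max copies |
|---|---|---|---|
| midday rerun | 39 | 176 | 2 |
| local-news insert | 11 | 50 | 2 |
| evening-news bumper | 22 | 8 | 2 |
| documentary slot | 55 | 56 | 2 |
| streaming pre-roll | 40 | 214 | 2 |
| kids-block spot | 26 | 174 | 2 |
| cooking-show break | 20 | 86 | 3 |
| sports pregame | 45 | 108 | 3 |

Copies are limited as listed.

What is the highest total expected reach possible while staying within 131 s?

By expected reach per s: kids-block spot 6.69, streaming pre-roll 5.35, local-news insert 4.55 lead.
A density-first pass picks 2×local-news insert + streaming pre-roll + 2×kids-block spot — 662 at 114 s.
Dropping 2×local-news insert frees 22 s; slotting in midday rerun (39 s) lifts the total to 738 at 131 s.
That's the maximum — no swap from here does better than 738.

738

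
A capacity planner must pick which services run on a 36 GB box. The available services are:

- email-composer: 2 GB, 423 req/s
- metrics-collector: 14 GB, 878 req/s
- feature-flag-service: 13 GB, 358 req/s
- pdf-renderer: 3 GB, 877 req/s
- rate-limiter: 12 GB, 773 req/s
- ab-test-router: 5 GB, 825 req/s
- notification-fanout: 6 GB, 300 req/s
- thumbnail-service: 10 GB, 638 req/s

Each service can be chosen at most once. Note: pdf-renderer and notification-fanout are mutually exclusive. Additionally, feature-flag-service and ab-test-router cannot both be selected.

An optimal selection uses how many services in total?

The maximum throughput within 36 GB is 3776.
One optimal bundle: email-composer + metrics-collector + pdf-renderer + rate-limiter + ab-test-router (36 GB).
All optima have 5 services.

5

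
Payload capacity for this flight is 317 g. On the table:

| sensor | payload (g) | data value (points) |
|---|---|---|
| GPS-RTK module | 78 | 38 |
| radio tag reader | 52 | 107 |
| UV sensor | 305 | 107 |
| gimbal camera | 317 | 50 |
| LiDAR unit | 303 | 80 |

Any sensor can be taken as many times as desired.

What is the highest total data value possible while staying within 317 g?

642

Density check — radio tag reader 2.06, GPS-RTK module 0.49, UV sensor 0.35 are the best per g.
The ratio ordering already packs tightly: 6×radio tag reader, 312 g, 642.
The spare 5 g is too small for any remaining sensor, and no exchange beats 642.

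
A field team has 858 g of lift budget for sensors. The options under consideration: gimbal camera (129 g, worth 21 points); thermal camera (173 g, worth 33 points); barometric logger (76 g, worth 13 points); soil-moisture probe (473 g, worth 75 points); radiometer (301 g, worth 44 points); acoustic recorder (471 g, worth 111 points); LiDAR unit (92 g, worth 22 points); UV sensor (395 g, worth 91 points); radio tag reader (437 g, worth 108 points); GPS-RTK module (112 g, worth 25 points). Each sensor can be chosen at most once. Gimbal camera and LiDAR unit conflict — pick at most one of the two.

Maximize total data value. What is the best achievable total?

Ranking by ratio (data value/g): radio tag reader 0.25, LiDAR unit 0.24, acoustic recorder 0.24.
Greedy by ratio would take thermal camera + LiDAR unit + radio tag reader + GPS-RTK module: 814 g used, total 188.
Dropping thermal camera and LiDAR unit and GPS-RTK module frees 377 g; slotting in UV sensor (395 g) lifts the total to 199 at 832 g.
An exhaustive check of the 1024 subsets confirms 199.

199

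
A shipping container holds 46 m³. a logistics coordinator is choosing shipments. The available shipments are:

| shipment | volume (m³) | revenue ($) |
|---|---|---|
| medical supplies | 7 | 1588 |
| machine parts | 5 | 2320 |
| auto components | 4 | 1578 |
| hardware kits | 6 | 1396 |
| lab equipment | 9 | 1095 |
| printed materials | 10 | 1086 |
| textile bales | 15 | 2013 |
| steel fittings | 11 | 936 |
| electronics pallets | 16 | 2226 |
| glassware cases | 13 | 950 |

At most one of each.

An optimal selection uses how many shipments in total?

6

The maximum revenue within 46 m³ is 9990.
medical supplies + machine parts + auto components + hardware kits + lab equipment + textile bales hits 9990 at 46 m³.
Any selection reaching 9990 contains exactly 6 shipments.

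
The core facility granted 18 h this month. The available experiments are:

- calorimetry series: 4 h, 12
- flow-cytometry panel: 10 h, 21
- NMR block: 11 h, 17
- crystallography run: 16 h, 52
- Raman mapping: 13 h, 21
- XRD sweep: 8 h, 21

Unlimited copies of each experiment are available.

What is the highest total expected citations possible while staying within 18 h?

52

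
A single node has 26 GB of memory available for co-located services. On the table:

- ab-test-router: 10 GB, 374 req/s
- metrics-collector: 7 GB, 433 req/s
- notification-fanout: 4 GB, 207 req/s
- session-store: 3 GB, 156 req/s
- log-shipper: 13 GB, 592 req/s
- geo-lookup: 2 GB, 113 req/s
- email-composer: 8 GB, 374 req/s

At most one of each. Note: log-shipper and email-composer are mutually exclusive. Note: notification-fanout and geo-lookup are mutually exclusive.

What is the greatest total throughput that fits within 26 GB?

1294

Density check — metrics-collector 61.86, geo-lookup 56.50, session-store 52.00 are the best per GB.
Best packing: metrics-collector + session-store + log-shipper + geo-lookup — 25 GB, 1294 total.
Every other selection either busts 26 GB or breaks a pairing rule or fails to beat 1294.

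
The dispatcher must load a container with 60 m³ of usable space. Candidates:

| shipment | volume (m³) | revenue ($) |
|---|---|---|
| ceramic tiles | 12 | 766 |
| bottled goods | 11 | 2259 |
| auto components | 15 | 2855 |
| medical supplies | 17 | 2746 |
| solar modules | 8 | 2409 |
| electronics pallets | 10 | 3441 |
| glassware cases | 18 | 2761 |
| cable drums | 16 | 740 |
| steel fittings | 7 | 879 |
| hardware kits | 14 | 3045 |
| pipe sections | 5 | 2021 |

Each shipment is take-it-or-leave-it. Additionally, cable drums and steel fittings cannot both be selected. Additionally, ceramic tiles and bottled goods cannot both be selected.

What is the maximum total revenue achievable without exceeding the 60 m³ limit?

14650

Greedy by ratio would take bottled goods + solar modules + electronics pallets + steel fittings + hardware kits + pipe sections: 55 m³ used, total 14054.
Replace bottled goods with auto components: the trade gains 596 net, giving 14650 at 59 m³.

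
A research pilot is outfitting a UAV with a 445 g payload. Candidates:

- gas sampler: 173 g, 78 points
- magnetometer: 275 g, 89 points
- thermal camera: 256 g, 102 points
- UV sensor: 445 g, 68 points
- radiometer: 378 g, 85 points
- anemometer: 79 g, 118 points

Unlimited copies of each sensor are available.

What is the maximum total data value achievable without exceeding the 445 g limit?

590

By data value per g: anemometer 1.49, gas sampler 0.45, thermal camera 0.40, magnetometer 0.32 lead.
Taking 5×anemometer: 395 g used, 590 in data value.
Nothing else within 445 g beats 590.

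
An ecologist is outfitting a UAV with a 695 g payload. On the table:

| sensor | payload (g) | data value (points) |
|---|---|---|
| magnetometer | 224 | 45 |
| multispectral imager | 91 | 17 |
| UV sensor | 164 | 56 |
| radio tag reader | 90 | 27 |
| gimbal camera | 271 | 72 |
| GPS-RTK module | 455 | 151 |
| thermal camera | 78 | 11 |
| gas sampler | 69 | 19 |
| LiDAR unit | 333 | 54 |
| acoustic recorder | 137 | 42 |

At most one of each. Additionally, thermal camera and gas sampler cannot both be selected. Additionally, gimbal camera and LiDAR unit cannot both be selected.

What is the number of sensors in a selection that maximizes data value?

3

The maximum data value within 695 g is 226.
For example UV sensor + GPS-RTK module + gas sampler achieves it, using 688 g.
All optima have 3 sensors.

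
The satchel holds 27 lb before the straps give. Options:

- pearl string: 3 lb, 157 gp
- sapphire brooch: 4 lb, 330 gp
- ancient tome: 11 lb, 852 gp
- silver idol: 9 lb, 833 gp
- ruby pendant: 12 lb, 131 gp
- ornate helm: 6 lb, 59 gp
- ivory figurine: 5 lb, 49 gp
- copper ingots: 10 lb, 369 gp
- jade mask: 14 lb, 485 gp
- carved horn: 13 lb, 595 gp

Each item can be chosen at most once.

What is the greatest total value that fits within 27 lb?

2172

Best packing: pearl string + sapphire brooch + ancient tome + silver idol — 27 lb, 2172 total.
No other feasible combination exceeds 2172.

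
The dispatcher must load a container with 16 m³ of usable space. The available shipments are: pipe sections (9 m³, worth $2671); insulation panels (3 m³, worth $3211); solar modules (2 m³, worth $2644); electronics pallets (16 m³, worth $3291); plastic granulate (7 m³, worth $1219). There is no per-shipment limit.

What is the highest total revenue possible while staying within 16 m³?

21152

Taking 8×solar modules: 16 m³ used, 21152 in revenue.
That's the maximum — no swap from here does better than 21152.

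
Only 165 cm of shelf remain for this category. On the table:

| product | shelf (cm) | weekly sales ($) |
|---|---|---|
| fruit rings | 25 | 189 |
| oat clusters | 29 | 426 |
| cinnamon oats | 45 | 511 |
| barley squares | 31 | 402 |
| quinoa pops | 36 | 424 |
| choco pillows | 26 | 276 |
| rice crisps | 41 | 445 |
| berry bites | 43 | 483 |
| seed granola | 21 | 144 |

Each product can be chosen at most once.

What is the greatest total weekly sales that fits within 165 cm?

2011

Greedy by ratio would take oat clusters + cinnamon oats + barley squares + quinoa pops + seed granola: 162 cm used, total 1907.
Dropping cinnamon oats and seed granola frees 66 cm; slotting in choco pillows + berry bites (69 cm) lifts the total to 2011 at 165 cm.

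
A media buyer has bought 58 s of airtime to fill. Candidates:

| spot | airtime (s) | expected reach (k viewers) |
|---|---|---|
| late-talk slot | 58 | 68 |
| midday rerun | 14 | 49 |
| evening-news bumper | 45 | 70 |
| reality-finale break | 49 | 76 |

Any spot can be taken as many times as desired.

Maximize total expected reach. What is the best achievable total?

Ranking by ratio (expected reach/s): midday rerun 3.50, evening-news bumper 1.56, reality-finale break 1.55.
The ratio ordering already packs tightly: 4×midday rerun, 56 s, 196.

196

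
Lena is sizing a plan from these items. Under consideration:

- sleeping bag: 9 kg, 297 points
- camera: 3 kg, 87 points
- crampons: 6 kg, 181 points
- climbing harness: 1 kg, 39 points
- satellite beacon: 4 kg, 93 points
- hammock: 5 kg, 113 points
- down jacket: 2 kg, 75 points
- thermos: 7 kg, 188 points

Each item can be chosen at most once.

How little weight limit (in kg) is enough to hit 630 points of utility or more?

Minimise kg subject to total utility ≥ 630.
sleeping bag + camera + crampons + down jacket: 640 utility at 20 kg.
Below 20 kg the best achievable stays under 630.

20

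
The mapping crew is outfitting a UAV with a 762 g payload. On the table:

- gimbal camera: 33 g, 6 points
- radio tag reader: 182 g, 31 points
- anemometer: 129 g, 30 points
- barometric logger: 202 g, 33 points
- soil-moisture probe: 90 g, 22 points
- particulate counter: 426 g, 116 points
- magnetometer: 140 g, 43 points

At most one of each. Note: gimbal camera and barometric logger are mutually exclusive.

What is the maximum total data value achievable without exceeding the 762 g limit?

195

Taking the top-ratio sensors first gives gimbal camera + soil-moisture probe + particulate counter + magnetometer for 187 (689 g).
The 90 g tied up in soil-moisture probe is better spent on anemometer — total rises to 195 (728 g).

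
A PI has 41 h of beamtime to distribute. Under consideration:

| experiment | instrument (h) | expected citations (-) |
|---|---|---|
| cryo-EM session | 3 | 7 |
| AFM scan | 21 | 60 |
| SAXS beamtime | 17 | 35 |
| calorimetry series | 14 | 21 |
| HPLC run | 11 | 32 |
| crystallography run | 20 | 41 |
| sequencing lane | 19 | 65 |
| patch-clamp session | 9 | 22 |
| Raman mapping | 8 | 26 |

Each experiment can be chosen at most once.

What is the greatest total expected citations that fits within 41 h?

Ranking by ratio (expected citations/h): sequencing lane 3.42, Raman mapping 3.25, HPLC run 2.91.
Cryo-EM session + HPLC run + sequencing lane + Raman mapping uses 41 of the 41 h and totals 130.
Runner-up AFM scan + sequencing lane tops out at 125.

130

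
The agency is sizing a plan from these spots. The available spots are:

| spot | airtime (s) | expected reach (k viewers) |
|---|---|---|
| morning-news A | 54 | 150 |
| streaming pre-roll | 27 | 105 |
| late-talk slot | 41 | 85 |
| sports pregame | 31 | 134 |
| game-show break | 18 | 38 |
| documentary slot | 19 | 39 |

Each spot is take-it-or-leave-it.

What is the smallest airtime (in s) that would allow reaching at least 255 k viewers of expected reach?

Look for the lowest-airtime combination reaching 255.
streaming pre-roll + sports pregame + game-show break: 277 expected reach at 76 s.
No combination under 76 s hits 255.

76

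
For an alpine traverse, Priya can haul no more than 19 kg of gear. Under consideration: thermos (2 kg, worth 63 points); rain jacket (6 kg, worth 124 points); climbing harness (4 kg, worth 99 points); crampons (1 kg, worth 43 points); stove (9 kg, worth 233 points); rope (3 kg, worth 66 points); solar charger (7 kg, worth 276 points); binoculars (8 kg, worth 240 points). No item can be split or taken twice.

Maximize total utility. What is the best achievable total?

625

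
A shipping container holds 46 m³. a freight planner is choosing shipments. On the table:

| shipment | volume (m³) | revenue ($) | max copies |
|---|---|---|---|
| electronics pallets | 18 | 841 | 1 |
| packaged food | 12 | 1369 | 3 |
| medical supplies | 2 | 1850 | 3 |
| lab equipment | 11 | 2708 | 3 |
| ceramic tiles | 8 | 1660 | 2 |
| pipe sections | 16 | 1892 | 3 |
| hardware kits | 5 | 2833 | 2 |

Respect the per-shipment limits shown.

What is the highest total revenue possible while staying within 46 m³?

18292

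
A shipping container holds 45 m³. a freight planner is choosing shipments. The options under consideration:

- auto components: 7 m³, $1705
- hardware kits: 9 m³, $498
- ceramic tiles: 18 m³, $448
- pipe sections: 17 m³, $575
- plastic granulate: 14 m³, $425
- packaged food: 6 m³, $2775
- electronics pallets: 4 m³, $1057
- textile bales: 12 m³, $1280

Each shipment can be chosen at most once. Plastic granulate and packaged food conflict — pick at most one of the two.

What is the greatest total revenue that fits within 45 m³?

Taking auto components + hardware kits + packaged food + electronics pallets + textile bales: 38 m³ used, 7315 in revenue.
Runner-up auto components + packaged food + electronics pallets + textile bales tops out at 6817.

7315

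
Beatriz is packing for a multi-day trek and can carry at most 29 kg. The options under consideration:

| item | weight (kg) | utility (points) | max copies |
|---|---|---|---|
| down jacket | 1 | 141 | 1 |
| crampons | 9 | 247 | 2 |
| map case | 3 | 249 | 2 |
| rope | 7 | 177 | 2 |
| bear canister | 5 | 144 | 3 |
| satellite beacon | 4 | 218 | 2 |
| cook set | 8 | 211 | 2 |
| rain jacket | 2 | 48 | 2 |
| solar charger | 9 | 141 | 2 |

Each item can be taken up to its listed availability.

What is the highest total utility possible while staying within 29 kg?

Ranking by ratio (utility/kg): down jacket 141.00, map case 83.00, satellite beacon 54.50, bear canister 28.80.
A density-first pass picks down jacket + 2×map case + 2×bear canister + 2×satellite beacon + 2×rain jacket — 1459 at 29 kg.
Dropping bear canister and 2×rain jacket frees 9 kg; slotting in crampons (9 kg) lifts the total to 1466 at 29 kg.
Every other selection either busts 29 kg or exceeds an availability limit or fails to beat 1466.

1466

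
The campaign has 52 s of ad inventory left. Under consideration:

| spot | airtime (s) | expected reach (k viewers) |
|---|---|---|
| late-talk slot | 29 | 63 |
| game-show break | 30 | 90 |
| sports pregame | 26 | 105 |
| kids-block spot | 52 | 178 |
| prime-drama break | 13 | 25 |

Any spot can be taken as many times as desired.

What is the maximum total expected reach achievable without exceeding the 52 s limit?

210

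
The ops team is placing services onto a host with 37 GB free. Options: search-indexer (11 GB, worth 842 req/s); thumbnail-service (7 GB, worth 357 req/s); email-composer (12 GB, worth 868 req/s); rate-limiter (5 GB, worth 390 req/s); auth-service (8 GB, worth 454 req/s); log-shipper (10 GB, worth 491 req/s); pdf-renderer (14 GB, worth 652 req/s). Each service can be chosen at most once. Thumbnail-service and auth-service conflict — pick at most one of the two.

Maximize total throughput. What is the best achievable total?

2554

Taking search-indexer + email-composer + rate-limiter + auth-service: 36 GB used, 2554 in throughput.
Next best is search-indexer + thumbnail-service + email-composer + rate-limiter at 2457 (35 GB) — short by 97.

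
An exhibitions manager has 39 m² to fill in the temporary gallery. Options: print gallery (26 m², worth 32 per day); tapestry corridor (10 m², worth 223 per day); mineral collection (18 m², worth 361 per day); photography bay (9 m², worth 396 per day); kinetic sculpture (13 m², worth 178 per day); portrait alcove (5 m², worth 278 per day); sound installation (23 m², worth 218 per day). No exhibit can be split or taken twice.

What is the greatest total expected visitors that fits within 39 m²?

1075

By expected visitors per m²: portrait alcove 55.60, photography bay 44.00, tapestry corridor 22.30, mineral collection 20.06 lead.
Taking tapestry corridor + photography bay + kinetic sculpture + portrait alcove: 37 m² used, 1075 in expected visitors.
The spare 2 m² is too small for any remaining exhibit, and no exchange beats 1075.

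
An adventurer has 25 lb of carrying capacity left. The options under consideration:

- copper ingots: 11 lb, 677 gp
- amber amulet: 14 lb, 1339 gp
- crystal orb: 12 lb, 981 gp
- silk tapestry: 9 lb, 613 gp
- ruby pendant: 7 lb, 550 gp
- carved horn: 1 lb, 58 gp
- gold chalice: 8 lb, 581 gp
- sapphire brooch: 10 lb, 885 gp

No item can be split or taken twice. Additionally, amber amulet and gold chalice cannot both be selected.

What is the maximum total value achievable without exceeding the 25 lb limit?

2282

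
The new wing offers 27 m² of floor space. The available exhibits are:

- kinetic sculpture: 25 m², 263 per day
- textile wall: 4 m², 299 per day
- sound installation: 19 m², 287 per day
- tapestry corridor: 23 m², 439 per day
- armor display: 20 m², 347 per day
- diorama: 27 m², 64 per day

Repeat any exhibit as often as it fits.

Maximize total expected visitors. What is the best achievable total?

1794

By expected visitors per m²: textile wall 74.75, tapestry corridor 19.09, armor display 17.35, sound installation 15.11 lead.
6×textile wall uses 24 of the 27 m² and totals 1794.
The spare 3 m² is too small for any remaining exhibit, and no exchange beats 1794.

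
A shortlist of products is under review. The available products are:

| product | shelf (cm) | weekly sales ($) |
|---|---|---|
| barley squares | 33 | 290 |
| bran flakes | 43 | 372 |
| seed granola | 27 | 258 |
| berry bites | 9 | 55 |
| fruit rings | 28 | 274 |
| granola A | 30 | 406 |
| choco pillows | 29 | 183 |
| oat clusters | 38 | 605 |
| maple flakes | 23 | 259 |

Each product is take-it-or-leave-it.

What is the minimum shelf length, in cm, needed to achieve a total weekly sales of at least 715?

Need the lightest bundle worth ≥ 715.
Taking oat clusters + maple flakes gives 864 (≥ 715) for 61 cm.
Below 61 cm the best achievable stays under 715.

61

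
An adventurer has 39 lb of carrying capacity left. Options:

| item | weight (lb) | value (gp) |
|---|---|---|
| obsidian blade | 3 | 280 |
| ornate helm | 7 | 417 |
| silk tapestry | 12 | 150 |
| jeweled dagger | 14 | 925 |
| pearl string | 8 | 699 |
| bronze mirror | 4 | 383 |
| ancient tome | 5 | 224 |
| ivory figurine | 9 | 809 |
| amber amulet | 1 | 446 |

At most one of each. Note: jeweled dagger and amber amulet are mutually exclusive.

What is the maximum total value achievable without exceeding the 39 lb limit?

3258

Ranking by ratio (value/lb): amber amulet 446.00, bronze mirror 95.75, obsidian blade 93.33.
Taking obsidian blade + ornate helm + pearl string + bronze mirror + ancient tome + ivory figurine + amber amulet: 37 lb used, 3258 in value.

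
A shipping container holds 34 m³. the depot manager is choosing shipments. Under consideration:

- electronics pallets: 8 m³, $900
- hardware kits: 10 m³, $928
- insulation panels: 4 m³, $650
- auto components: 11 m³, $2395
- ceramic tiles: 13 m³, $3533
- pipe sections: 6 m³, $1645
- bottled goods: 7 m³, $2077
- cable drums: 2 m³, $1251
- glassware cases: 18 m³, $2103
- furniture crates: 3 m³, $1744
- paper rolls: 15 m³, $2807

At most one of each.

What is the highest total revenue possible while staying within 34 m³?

10250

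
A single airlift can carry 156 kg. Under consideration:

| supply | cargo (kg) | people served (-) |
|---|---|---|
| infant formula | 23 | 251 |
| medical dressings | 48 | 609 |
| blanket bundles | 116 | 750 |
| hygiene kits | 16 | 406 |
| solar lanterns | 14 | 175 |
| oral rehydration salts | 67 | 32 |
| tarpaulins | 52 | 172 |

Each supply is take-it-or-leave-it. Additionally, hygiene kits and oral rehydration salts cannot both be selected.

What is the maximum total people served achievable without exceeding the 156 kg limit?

1613

By people served per kg: hygiene kits 25.38, medical dressings 12.69, solar lanterns 12.50, infant formula 10.91 lead.
The ratio ordering already packs tightly: infant formula + medical dressings + hygiene kits + solar lanterns + tarpaulins, 153 kg, 1613.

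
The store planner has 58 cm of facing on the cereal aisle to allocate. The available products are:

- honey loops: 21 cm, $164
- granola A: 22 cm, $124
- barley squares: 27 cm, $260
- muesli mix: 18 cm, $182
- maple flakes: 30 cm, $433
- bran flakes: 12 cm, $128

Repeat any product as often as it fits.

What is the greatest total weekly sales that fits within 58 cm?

693

Taking the top-ratio products first gives maple flakes + 2×bran flakes for 689 (54 cm).
The 24 cm tied up in 2×bran flakes is better spent on barley squares — total rises to 693 (57 cm).
The spare 1 cm is too small for any remaining product, and no exchange beats 693.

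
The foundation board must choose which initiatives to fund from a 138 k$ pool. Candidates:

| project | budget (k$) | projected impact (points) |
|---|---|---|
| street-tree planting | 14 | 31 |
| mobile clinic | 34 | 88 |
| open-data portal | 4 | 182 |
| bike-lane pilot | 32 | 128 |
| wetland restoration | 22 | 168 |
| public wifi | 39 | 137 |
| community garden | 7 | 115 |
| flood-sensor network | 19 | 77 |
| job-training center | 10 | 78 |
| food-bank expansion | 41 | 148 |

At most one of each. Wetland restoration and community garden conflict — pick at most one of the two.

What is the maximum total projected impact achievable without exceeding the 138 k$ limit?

790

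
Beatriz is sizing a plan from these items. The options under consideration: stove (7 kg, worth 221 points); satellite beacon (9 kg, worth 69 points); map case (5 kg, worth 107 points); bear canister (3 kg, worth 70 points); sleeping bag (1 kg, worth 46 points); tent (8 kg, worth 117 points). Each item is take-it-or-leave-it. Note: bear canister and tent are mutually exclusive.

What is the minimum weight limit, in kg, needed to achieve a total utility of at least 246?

8

Look for the lowest-weight combination reaching 246.
stove + sleeping bag: 267 utility at 8 kg.
Below 8 kg the best achievable stays under 246.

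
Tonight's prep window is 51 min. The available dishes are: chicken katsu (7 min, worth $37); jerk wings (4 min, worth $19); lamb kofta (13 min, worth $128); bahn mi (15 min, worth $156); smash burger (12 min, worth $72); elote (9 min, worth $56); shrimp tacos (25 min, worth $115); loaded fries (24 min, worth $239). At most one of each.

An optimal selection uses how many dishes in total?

3

Best achievable profit is 467.
bahn mi + smash burger + loaded fries hits 467 at 51 min.
Any selection reaching 467 contains exactly 3 dishes.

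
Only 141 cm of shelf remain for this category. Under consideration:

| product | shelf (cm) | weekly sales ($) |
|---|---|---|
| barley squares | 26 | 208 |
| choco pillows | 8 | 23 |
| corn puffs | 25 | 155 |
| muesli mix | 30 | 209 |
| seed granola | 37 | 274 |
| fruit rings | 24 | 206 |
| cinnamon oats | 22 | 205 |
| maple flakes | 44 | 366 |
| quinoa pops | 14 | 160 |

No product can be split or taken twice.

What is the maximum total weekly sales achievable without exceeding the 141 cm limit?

1211

Taking the top-ratio products first gives barley squares + choco pillows + fruit rings + cinnamon oats + maple flakes + quinoa pops for 1168 (138 cm).
Dropping barley squares and choco pillows frees 34 cm; slotting in seed granola (37 cm) lifts the total to 1211 at 141 cm.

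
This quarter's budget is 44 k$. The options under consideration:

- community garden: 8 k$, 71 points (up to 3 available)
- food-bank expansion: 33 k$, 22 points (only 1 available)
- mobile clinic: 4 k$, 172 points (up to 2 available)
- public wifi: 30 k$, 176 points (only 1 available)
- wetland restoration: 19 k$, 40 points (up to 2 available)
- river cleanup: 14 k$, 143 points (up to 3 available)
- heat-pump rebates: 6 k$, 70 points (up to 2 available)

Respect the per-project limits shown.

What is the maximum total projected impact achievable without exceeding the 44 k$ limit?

Ranking by ratio (projected impact/k$): mobile clinic 43.00, heat-pump rebates 11.67, river cleanup 10.21.
The ratio heuristic lands on community garden + 2×mobile clinic + river cleanup + 2×heat-pump rebates (698) but leaves 2 k$ idle.
Dropping 2×heat-pump rebates frees 12 k$; slotting in river cleanup (14 k$) lifts the total to 701 at 44 k$.

701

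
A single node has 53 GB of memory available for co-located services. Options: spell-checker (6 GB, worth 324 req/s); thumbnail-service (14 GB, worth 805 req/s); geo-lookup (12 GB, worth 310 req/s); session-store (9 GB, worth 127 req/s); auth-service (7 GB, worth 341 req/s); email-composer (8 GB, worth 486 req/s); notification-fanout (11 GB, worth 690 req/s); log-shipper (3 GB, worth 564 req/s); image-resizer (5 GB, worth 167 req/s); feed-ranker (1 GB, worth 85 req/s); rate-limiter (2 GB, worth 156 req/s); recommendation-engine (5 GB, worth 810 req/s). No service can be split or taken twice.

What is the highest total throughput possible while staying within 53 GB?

A density-first pass picks spell-checker + thumbnail-service + email-composer + notification-fanout + log-shipper + feed-ranker + rate-limiter + recommendation-engine — 3920 at 50 GB.
Replace spell-checker with auth-service: the trade gains 17 net, giving 3937 at 51 GB.

3937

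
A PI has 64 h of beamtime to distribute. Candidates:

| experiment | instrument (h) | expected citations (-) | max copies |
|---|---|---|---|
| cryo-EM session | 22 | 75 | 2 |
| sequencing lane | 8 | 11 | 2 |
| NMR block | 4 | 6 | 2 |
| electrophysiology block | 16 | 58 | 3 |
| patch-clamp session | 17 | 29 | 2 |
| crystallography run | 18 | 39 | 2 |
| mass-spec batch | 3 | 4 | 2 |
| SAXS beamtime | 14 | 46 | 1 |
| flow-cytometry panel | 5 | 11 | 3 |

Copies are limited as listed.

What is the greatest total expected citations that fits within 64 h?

Density check — electrophysiology block 3.62, cryo-EM session 3.41, SAXS beamtime 3.29, flow-cytometry panel 2.20 are the best per h.
Best packing: 3×electrophysiology block + SAXS beamtime — 62 h, 220 total.
No other feasible combination exceeds 220.

220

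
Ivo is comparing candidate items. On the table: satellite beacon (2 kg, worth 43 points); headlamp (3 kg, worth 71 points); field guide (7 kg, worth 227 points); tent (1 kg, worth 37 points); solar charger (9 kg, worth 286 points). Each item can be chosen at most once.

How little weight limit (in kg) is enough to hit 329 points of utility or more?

11

Minimise kg subject to total utility ≥ 329.
Taking headlamp + field guide + tent gives 335 (≥ 329) for 11 kg.
Any bundle with less than 11 kg falls short of 329.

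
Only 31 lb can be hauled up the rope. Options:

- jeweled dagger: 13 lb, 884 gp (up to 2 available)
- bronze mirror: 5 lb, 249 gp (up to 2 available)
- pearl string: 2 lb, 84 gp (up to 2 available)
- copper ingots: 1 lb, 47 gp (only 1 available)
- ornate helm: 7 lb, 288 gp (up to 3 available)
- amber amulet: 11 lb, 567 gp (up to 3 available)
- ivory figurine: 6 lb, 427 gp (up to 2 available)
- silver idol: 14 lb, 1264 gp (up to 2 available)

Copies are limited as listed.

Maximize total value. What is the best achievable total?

The ratio ordering already packs tightly: pearl string + copper ingots + 2×silver idol, 31 lb, 2659.
No other feasible combination exceeds 2659.

2659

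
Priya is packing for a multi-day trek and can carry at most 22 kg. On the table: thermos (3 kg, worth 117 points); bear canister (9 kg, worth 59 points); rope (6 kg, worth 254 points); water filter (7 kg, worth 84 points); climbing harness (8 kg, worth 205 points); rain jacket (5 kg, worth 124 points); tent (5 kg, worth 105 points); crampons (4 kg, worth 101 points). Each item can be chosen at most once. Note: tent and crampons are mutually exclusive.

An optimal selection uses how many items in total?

Best achievable utility is 700.
thermos + rope + climbing harness + rain jacket hits 700 at 22 kg.
Every optimal selection uses 4 items.

4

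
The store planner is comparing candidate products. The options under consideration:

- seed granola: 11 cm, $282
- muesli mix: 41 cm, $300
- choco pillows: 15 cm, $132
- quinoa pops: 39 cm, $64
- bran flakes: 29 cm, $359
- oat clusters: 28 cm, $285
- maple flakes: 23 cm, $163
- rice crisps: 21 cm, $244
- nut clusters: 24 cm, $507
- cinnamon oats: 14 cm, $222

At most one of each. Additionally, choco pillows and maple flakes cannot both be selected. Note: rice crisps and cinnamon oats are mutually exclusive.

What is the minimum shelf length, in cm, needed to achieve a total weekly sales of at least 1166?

72

Need the lightest bundle worth ≥ 1166.
seed granola + maple flakes + nut clusters + cinnamon oats: 1174 weekly sales at 72 cm.
Any bundle with less than 72 cm falls short of 1166.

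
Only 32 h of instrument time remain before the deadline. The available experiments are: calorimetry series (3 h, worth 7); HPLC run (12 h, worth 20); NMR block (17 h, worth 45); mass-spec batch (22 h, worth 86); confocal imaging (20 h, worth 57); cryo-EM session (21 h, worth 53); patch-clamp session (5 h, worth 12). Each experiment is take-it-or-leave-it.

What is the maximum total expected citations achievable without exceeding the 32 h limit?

105

By expected citations per h: mass-spec batch 3.91, confocal imaging 2.85, NMR block 2.65 lead.
Taking calorimetry series + mass-spec batch + patch-clamp session: 30 h used, 105 in expected citations.
That's the maximum — no swap from here does better than 105.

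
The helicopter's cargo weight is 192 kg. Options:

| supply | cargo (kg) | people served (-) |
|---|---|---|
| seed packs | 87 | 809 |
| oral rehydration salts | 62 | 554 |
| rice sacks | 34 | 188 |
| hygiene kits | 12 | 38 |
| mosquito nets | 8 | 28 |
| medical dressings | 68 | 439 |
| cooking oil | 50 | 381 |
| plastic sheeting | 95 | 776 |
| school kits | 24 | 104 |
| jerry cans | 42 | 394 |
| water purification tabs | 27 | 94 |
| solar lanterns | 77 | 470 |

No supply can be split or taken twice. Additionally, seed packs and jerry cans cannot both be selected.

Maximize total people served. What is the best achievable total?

Ranking by ratio (people served/kg): jerry cans 9.38, seed packs 9.30, oral rehydration salts 8.94, plastic sheeting 8.17.
Seed packs + mosquito nets + plastic sheeting uses 190 of the 192 kg and totals 1613.

1613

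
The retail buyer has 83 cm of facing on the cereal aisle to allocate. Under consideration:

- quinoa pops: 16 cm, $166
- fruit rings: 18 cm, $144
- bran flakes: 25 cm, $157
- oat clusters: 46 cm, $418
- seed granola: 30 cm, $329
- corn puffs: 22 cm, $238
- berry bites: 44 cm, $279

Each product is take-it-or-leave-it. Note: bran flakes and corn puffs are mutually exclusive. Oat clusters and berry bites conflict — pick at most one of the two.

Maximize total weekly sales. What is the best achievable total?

747

Ranking by ratio (weekly sales/cm): seed granola 10.97, corn puffs 10.82, quinoa pops 10.38.
Filling by ratio: quinoa pops + seed granola + corn puffs for 733, with 15 cm left unused.
Replace quinoa pops and corn puffs with oat clusters: the trade gains 14 net, giving 747 at 76 cm.
Next best is quinoa pops + seed granola + corn puffs at 733 (68 cm) — short by 14.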